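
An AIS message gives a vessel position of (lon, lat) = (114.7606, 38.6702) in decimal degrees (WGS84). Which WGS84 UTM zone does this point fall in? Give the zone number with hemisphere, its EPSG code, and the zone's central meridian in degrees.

Zone 50N (EPSG:32650), central meridian 117°

UTM zone = ⌊(λ + 180)/6⌋ + 1; 114.7606° ∈ [114°, 120°) → zone 50.
Hemisphere: N (φ ≥ 0).
Central meridian λ₀ = 6×50 − 183 = 117°.
EPSG code: 32650.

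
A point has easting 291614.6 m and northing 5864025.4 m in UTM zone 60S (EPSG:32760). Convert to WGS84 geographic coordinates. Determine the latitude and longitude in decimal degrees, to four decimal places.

lat -37.3471°, lon 174.6474°

Zone 60S: λ₀ = 177°, k₀ = 0.9996, false easting 500000 m, false northing 10000000 m.
Meridian distance M = (N − FN)/k₀ = -4137629.7 m.
Inverse transverse Mercator on WGS84 gives φ = -37.34709990°, λ = 174.64739955°.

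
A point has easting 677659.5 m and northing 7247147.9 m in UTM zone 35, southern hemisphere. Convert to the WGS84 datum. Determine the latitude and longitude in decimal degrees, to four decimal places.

lat -24.8804°, lon 28.7587°

Zone 35S: λ₀ = 27°, k₀ = 0.9996, false easting 500000 m, false northing 10000000 m.
Meridian distance M = (N − FN)/k₀ = -2753953.7 m.
Inverse transverse Mercator on WGS84 gives φ = -24.88039978°, λ = 28.75870036°.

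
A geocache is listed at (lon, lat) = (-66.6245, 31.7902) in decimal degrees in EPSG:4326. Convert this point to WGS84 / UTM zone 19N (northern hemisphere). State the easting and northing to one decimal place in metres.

E 724917.0 m, N 3519638.5 m

Zone 19 central meridian λ₀ = 6×19 − 183 = -69°; Δλ = +2.3755°.
Transverse Mercator on WGS84 with k₀ = 0.9996 gives E = 724916.974 m, N = 3519638.486 m.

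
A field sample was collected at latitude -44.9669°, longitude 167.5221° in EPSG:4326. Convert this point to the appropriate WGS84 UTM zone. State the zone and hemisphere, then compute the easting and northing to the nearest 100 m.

Longitude 167.5221° lies in the 6° band [162°, 168°), giving zone 58; latitude is south of the equator, so 58S.
Zone 58 central meridian λ₀ = 6×58 − 183 = 165°; Δλ = +2.5221°.
Transverse Mercator on WGS84 with k₀ = 0.9996 gives E = 698894.640 m, N = 5017631.955 m.

Zone 58S: E 698900 m, N 5017600 m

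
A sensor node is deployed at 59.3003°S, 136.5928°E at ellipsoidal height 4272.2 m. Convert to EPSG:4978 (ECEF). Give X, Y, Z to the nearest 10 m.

X -2373110 m, Y 2244710 m, Z -5464760 m

WGS84: a = 6378137 m, e² = 0.006694380; N(φ) = a/√(1−e²sin²φ) = 6393980.109 m.
X = (N+h)·cosφ·cosλ = -2373113.046 m; Y = (N+h)·cosφ·sinλ = 2244706.412 m; Z = (N(1−e²)+h)·sinφ = -5464763.885 m.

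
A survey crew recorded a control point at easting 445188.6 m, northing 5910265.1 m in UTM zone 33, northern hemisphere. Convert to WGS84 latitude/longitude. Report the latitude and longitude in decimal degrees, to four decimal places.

Zone 33N: λ₀ = 15°, k₀ = 0.9996, false easting 500000 m.
Meridian distance M = (N − FN)/k₀ = 5912630.2 m.
Inverse transverse Mercator on WGS84 gives φ = 53.33870038°, λ = 14.17680024°.

lat 53.3387°, lon 14.1768°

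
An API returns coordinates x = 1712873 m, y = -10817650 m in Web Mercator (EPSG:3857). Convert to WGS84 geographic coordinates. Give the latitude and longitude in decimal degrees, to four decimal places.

lat -69.2142°, lon 15.3870°

R = 6378137 m. λ = x/R = 15.38699996°.
φ = 2·arctan(exp(y/R)) − 90° = 2·arctan(0.18341) − 90° = -69.21420142°.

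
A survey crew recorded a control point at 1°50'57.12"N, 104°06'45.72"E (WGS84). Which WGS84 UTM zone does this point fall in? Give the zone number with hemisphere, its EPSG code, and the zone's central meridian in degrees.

UTM zone = ⌊(λ + 180)/6⌋ + 1; 104.1127° ∈ [102°, 108°) → zone 48.
Hemisphere: N (φ ≥ 0).
Central meridian λ₀ = 6×48 − 183 = 105°.
EPSG code: 32648.

Zone 48N (EPSG:32648), central meridian 105°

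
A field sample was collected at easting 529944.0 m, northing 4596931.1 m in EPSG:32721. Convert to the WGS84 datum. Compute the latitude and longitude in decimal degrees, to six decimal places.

Zone 21S: λ₀ = -57°, k₀ = 0.9996, false easting 500000 m, false northing 10000000 m.
Meridian distance M = (N − FN)/k₀ = -5405231.0 m.
Inverse transverse Mercator on WGS84 gives φ = -48.77990005°, λ = -56.59240004°.

lat -48.779900°, lon -56.592400°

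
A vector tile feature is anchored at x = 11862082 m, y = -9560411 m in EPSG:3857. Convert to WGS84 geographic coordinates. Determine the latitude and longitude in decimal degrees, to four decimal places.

lat -64.8173°, lon 106.5589°

R = 6378137 m. λ = x/R = 106.55889562°.
φ = 2·arctan(exp(y/R)) − 90° = 2·arctan(0.22337) − 90° = -64.81729905°.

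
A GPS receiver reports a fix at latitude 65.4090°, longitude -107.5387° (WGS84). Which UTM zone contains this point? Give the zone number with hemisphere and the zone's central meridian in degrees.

UTM zone = ⌊(λ + 180)/6⌋ + 1; -107.5387° ∈ [-108°, -102°) → zone 13.
Hemisphere: N (φ ≥ 0).
Central meridian λ₀ = 6×13 − 183 = -105°.

Zone 13N, central meridian -105°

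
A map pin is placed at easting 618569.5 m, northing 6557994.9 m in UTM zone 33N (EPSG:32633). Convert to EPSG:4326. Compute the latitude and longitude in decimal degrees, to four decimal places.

lat 59.1446°, lon 17.0727°

Zone 33N: λ₀ = 15°, k₀ = 0.9996, false easting 500000 m.
Meridian distance M = (N − FN)/k₀ = 6560619.1 m.
Inverse transverse Mercator on WGS84 gives φ = 59.14459995°, λ = 17.07270012°.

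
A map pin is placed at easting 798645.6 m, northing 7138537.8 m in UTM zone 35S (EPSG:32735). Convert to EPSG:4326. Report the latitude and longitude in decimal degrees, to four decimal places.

Zone 35S: λ₀ = 27°, k₀ = 0.9996, false easting 500000 m, false northing 10000000 m.
Meridian distance M = (N − FN)/k₀ = -2862607.2 m.
Inverse transverse Mercator on WGS84 gives φ = -25.84100003°, λ = 29.97929952°.

lat -25.8410°, lon 29.9793°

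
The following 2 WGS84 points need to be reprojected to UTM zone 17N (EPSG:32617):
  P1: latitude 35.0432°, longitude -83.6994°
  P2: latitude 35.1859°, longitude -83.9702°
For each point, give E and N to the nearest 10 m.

P1: E 253770 m, N 3881170 m; P2: E 229540 m, N 3897700 m

UTM zone 17N: λ₀ = -81°, k₀ = 0.9996.
P1 (35.0432°, -83.6994°) → (253773.534, 3881165.741) m.
P2 (35.1859°, -83.9702°) → (229537.728, 3897700.701) m.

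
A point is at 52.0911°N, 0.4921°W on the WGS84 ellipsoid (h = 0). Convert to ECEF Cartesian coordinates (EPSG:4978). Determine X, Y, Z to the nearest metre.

X 3926823 m, Y -33727 m, Z 5009038 m

WGS84: a = 6378137 m, e² = 0.006694380; N(φ) = a/√(1−e²sin²φ) = 6391468.398 m.
X = (N+h)·cosφ·cosλ = 3926822.971 m; Y = (N+h)·cosφ·sinλ = -33727.390 m; Z = (N(1−e²)+h)·sinφ = 5009037.667 m.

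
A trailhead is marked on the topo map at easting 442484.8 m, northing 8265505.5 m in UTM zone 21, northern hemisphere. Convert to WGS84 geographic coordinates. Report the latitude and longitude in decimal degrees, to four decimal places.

Zone 21N: λ₀ = -57°, k₀ = 0.9996, false easting 500000 m.
Meridian distance M = (N − FN)/k₀ = 8268813.0 m.
Inverse transverse Mercator on WGS84 gives φ = 74.47089994°, λ = -58.92489958°.

lat 74.4709°, lon -58.9249°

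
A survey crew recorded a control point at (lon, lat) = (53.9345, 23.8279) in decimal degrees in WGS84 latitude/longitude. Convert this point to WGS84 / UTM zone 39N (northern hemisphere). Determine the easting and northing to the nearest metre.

E 798955 m, N 2638268 m

Zone 39 central meridian λ₀ = 6×39 − 183 = 51°; Δλ = +2.9345°.
Transverse Mercator on WGS84 with k₀ = 0.9996 gives E = 798955.375 m, N = 2638267.571 m.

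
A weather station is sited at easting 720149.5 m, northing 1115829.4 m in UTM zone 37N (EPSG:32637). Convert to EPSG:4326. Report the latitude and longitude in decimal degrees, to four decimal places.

Zone 37N: λ₀ = 39°, k₀ = 0.9996, false easting 500000 m.
Meridian distance M = (N − FN)/k₀ = 1116275.9 m.
Inverse transverse Mercator on WGS84 gives φ = 10.08810003°, λ = 41.00890018°.

lat 10.0881°, lon 41.0089°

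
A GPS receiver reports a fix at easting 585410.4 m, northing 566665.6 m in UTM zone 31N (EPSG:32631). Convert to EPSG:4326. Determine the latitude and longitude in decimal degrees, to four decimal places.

Zone 31N: λ₀ = 3°, k₀ = 0.9996, false easting 500000 m.
Meridian distance M = (N − FN)/k₀ = 566892.4 m.
Inverse transverse Mercator on WGS84 gives φ = 5.12619999°, λ = 3.77060043°.

lat 5.1262°, lon 3.7706°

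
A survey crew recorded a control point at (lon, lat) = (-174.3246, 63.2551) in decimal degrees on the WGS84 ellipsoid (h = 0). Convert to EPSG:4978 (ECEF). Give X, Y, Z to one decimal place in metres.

WGS84: a = 6378137 m, e² = 0.006694380; N(φ) = a/√(1−e²sin²φ) = 6395230.807 m.
X = (N+h)·cosφ·cosλ = -2863867.591 m; Y = (N+h)·cosφ·sinλ = -284610.186 m; Z = (N(1−e²)+h)·sinφ = 5672830.622 m.

X -2863867.6 m, Y -284610.2 m, Z 5672830.6 m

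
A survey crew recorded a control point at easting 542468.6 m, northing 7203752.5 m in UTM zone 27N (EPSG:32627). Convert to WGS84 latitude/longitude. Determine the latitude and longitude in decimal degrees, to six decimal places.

Zone 27N: λ₀ = -21°, k₀ = 0.9996, false easting 500000 m.
Meridian distance M = (N − FN)/k₀ = 7206635.2 m.
Inverse transverse Mercator on WGS84 gives φ = 64.95510024°, λ = -20.10089978°.

lat 64.955100°, lon -20.100900°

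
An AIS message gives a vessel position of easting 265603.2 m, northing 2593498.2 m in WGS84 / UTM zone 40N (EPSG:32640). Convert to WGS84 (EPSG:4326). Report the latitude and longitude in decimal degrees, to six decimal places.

Zone 40N: λ₀ = 57°, k₀ = 0.9996, false easting 500000 m.
Meridian distance M = (N − FN)/k₀ = 2594536.0 m.
Inverse transverse Mercator on WGS84 gives φ = 23.43460008°, λ = 54.70579997°.

lat 23.434600°, lon 54.705800°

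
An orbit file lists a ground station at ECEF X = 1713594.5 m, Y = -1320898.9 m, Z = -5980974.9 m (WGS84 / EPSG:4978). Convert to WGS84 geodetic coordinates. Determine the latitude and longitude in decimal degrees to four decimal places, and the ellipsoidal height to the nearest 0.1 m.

λ = atan2(Y, X) = -37.62629949°; p = √(X²+Y²) = 2163603.5 m.
Bowring's method on WGS84 (a = 6378137 m, b = 6356752.314 m) gives φ = -70.23529966°, h = 1070.301 m.

lat -70.2353°, lon -37.6263°, h 1070.3 m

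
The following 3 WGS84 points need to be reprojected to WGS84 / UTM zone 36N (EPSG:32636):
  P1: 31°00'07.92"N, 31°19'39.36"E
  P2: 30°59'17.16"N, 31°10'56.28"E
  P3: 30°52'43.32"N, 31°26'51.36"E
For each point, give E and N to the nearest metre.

UTM zone 36N: λ₀ = 33°, k₀ = 0.9996.
P1 (31.0022°, 31.3276°) → (340335.502, 3431046.188) m.
P2 (30.9881°, 31.1823°) → (326436.014, 3429700.898) m.
P3 (30.8787°, 31.4476°) → (351602.568, 3417190.901) m.

P1: E 340336 m, N 3431046 m; P2: E 326436 m, N 3429701 m; P3: E 351603 m, N 3417191 m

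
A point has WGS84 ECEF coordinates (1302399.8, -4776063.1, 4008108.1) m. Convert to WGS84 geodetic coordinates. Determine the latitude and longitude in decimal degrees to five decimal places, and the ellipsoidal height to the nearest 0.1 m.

λ = atan2(Y, X) = -74.74669984°; p = √(X²+Y²) = 4950456.9 m.
Bowring's method on WGS84 (a = 6378137 m, b = 6356752.314 m) gives φ = 39.18350043°, h = -31.905 m.

lat 39.18350°, lon -74.74670°, h -31.9 m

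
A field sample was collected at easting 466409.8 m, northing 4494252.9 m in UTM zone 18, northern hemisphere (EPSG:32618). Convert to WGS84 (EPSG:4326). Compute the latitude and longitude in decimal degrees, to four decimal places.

Zone 18N: λ₀ = -75°, k₀ = 0.9996, false easting 500000 m.
Meridian distance M = (N − FN)/k₀ = 4496051.3 m.
Inverse transverse Mercator on WGS84 gives φ = 40.59839964°, λ = -75.39700021°.

lat 40.5984°, lon -75.3970°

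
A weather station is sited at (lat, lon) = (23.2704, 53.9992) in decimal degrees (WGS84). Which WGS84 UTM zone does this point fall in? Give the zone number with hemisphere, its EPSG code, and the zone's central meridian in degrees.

UTM zone = ⌊(λ + 180)/6⌋ + 1; 53.9992° ∈ [48°, 54°) → zone 39.
Hemisphere: N (φ ≥ 0).
Central meridian λ₀ = 6×39 − 183 = 51°.
EPSG code: 32639.

Zone 39N (EPSG:32639), central meridian 51°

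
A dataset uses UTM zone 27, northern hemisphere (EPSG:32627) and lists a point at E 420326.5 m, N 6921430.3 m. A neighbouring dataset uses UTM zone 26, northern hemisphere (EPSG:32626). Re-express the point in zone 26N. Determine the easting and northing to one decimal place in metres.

E 730162.8 m, N 6928421.3 m

UTM 27N → geographic: φ = 62.41559976°, λ = -22.54230075°.
UTM 26N (λ₀ = -27°) forward: E = 730162.763 m, N = 6928421.267 m.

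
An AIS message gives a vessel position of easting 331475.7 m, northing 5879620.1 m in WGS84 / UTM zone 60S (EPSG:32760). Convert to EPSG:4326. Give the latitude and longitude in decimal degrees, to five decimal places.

lat -37.21470°, lon 175.10070°

Zone 60S: λ₀ = 177°, k₀ = 0.9996, false easting 500000 m, false northing 10000000 m.
Meridian distance M = (N − FN)/k₀ = -4122028.7 m.
Inverse transverse Mercator on WGS84 gives φ = -37.21470028°, λ = 175.10069969°.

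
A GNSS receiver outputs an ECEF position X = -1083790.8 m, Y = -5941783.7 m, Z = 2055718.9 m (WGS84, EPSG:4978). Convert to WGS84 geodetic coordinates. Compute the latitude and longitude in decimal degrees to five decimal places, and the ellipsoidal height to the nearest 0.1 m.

λ = atan2(Y, X) = -100.33720036°; p = √(X²+Y²) = 6039817.5 m.
Bowring's method on WGS84 (a = 6378137 m, b = 6356752.314 m) gives φ = 18.91420046°, h = 4169.674 m.

lat 18.91420°, lon -100.33720°, h 4169.7 m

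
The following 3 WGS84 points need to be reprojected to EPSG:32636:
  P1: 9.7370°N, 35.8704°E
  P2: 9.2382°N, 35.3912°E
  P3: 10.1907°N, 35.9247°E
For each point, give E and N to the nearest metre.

UTM zone 36N: λ₀ = 33°, k₀ = 0.9996.
P1 (9.7370°, 35.8704°) → (814957.684, 1077669.642) m.
P2 (9.2382°, 35.3912°) → (762724.970, 1022067.588) m.
P3 (10.1907°, 35.9247°) → (820476.691, 1127945.167) m.

P1: E 814958 m, N 1077670 m; P2: E 762725 m, N 1022068 m; P3: E 820477 m, N 1127945 m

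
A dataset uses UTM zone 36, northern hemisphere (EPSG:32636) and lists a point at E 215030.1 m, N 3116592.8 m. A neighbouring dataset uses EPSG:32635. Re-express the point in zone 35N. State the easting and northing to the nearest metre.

UTM 36N → geographic: φ = 28.14430005°, λ = 30.09850048°.
UTM 35N (λ₀ = 27°) forward: E = 804328.497 m, N = 3117071.359 m.

E 804328 m, N 3117071 m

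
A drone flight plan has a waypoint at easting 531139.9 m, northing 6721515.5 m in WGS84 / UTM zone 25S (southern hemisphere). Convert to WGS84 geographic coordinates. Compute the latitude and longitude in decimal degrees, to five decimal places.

lat -29.63590°, lon -32.67830°

Zone 25S: λ₀ = -33°, k₀ = 0.9996, false easting 500000 m, false northing 10000000 m.
Meridian distance M = (N − FN)/k₀ = -3279796.4 m.
Inverse transverse Mercator on WGS84 gives φ = -29.63590031°, λ = -32.67830042°.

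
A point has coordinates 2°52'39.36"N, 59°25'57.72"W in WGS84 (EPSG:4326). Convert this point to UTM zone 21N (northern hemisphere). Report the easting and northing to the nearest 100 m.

E 229600 m, N 318400 m

Zone 21 central meridian λ₀ = 6×21 − 183 = -57°; Δλ = -2.4327°.
Transverse Mercator on WGS84 with k₀ = 0.9996 gives E = 229559.048 m, N = 318352.303 m.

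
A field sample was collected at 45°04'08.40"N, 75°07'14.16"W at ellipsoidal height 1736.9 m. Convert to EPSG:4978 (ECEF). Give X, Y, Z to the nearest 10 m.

X 1158970 m, Y -4362050 m, Z 4494000 m

WGS84: a = 6378137 m, e² = 0.006694380; N(φ) = a/√(1−e²sin²φ) = 6388864.130 m.
X = (N+h)·cosφ·cosλ = 1158972.874 m; Y = (N+h)·cosφ·sinλ = -4362051.154 m; Z = (N(1−e²)+h)·sinφ = 4493996.988 m.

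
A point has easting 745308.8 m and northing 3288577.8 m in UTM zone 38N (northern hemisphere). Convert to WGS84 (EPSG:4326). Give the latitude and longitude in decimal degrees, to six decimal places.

lat 29.703100°, lon 47.535500°

Zone 38N: λ₀ = 45°, k₀ = 0.9996, false easting 500000 m.
Meridian distance M = (N − FN)/k₀ = 3289893.8 m.
Inverse transverse Mercator on WGS84 gives φ = 29.70310010°, λ = 47.53549998°.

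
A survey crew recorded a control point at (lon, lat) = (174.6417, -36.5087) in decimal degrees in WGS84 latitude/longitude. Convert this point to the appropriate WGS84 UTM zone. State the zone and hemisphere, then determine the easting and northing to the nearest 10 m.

Zone 60S: E 288810 m, N 5957040 m

Longitude 174.6417° lies in the 6° band [174°, 180°), giving zone 60; latitude is south of the equator, so 60S.
Zone 60 central meridian λ₀ = 6×60 − 183 = 177°; Δλ = -2.3583°.
Transverse Mercator on WGS84 with k₀ = 0.9996 gives E = 288807.876 m, N = 5957040.199 m.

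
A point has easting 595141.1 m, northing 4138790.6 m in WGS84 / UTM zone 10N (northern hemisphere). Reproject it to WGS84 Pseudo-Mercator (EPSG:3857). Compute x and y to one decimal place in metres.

x -13572651.1 m, y 4493748.1 m

Unproject from UTM 10N (λ₀ = -123°) → φ = 37.39099971°, λ = -121.92519947°.
Web Mercator (R = 6378137 m): x = -13572651.120 m, y = 4493748.144 m.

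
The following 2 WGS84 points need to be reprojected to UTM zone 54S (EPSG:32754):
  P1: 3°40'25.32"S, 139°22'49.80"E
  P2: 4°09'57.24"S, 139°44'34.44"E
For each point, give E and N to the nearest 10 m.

UTM zone 54S: λ₀ = 141°, k₀ = 0.9996.
P1 (-3.6737°, 139.3805°) → (320134.117, 9593777.276) m.
P2 (-4.1659°, 139.7429°) → (360472.217, 9539423.534) m.

P1: E 320130 m, N 9593780 m; P2: E 360470 m, N 9539420 m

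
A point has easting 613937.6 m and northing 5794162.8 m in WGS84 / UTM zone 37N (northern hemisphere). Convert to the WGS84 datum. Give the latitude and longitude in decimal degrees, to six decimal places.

Zone 37N: λ₀ = 39°, k₀ = 0.9996, false easting 500000 m.
Meridian distance M = (N − FN)/k₀ = 5796481.4 m.
Inverse transverse Mercator on WGS84 gives φ = 52.28600040°, λ = 40.67040006°.

lat 52.286000°, lon 40.670400°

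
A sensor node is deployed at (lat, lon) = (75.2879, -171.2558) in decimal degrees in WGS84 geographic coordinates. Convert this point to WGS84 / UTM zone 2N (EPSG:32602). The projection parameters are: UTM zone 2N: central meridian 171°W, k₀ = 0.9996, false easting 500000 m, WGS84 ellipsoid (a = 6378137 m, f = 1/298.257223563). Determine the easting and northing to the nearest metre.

E 492748 m, N 8355745 m

Zone 2 central meridian λ₀ = 6×2 − 183 = -171°; Δλ = -0.2558°.
Transverse Mercator on WGS84 with k₀ = 0.9996 gives E = 492748.464 m, N = 8355744.953 m.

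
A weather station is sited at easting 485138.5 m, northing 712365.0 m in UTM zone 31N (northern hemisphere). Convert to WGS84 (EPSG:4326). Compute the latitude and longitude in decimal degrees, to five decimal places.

lat 6.44470°, lon 2.86560°

Zone 31N: λ₀ = 3°, k₀ = 0.9996, false easting 500000 m.
Meridian distance M = (N − FN)/k₀ = 712650.1 m.
Inverse transverse Mercator on WGS84 gives φ = 6.44469967°, λ = 2.86559988°.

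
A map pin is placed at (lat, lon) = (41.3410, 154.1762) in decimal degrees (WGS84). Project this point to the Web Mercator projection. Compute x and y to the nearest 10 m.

Web Mercator is spherical with R = a = 6378137 m.
x = R·λ = 6378137 × 2.690882318 = 17162816.076 m.
y = R·ln tan(π/4 + φ/2) = 6378137 × 0.793769395 = 5062769.945 m.

x 17162820 m, y 5062770 m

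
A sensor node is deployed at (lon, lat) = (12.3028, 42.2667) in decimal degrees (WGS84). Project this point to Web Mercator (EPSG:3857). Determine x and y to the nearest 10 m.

x 1369540 m, y 5201010 m

Web Mercator is spherical with R = a = 6378137 m.
x = R·λ = 6378137 × 0.214724367 = 1369541.431 m.
y = R·ln tan(π/4 + φ/2) = 6378137 × 0.815444057 = 5201013.910 m.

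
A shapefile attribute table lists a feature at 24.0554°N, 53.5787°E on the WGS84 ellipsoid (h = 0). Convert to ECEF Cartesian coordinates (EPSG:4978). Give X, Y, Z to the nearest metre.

WGS84: a = 6378137 m, e² = 0.006694380; N(φ) = a/√(1−e²sin²φ) = 6381687.154 m.
X = (N+h)·cosφ·cosλ = 3459861.652 m; Y = (N+h)·cosφ·sinλ = 4689191.5002 m; Z = (N(1−e²)+h)·sinφ = 2583887.755 m.

X 3459862 m, Y 4689192 m, Z 2583888 m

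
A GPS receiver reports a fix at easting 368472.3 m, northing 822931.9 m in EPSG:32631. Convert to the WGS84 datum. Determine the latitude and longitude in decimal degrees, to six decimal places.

Zone 31N: λ₀ = 3°, k₀ = 0.9996, false easting 500000 m.
Meridian distance M = (N − FN)/k₀ = 823261.2 m.
Inverse transverse Mercator on WGS84 gives φ = 7.44330038°, λ = 1.80809961°.

lat 7.443300°, lon 1.808100°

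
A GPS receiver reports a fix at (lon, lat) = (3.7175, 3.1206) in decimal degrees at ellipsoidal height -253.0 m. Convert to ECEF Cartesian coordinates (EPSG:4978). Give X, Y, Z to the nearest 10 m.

X 6355090 m, Y 412910 m, Z 344880 m

WGS84: a = 6378137 m, e² = 0.006694380; N(φ) = a/√(1−e²sin²φ) = 6378200.268 m.
X = (N+h)·cosφ·cosλ = 6355089.623 m; Y = (N+h)·cosφ·sinλ = 412914.418 m; Z = (N(1−e²)+h)·sinφ = 344877.162 m.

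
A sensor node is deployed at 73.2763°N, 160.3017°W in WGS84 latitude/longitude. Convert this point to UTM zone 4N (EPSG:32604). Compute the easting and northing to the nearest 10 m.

Zone 4 central meridian λ₀ = 6×4 − 183 = -159°; Δλ = -1.3017°.
Transverse Mercator on WGS84 with k₀ = 0.9996 gives E = 458193.864 m, N = 8131757.112 m.

E 458190 m, N 8131760 m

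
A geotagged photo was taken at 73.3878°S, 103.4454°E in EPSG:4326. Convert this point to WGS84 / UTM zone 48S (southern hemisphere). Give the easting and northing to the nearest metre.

E 450396 m, N 1855614 m

Zone 48 central meridian λ₀ = 6×48 − 183 = 105°; Δλ = -1.5546°.
Transverse Mercator on WGS84 with k₀ = 0.9996 gives E = 450396.405 m, N = 1855614.266 m.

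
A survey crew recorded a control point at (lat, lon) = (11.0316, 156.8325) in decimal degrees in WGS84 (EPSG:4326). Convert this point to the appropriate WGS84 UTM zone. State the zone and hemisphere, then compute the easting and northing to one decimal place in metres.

Longitude 156.8325° lies in the 6° band [156°, 162°), giving zone 57; latitude is north of the equator, so 57N.
Zone 57 central meridian λ₀ = 6×57 − 183 = 159°; Δλ = -2.1675°.
Transverse Mercator on WGS84 with k₀ = 0.9996 gives E = 263186.523 m, N = 1220330.889 m.

Zone 57N: E 263186.5 m, N 1220330.9 m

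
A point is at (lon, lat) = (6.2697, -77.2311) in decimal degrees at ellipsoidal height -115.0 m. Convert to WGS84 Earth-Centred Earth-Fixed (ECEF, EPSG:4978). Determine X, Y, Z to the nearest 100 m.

X 1405700 m, Y 154400 m, Z -6198400 m

WGS84: a = 6378137 m, e² = 0.006694380; N(φ) = a/√(1−e²sin²φ) = 6398540.446 m.
X = (N+h)·cosφ·cosλ = 1405716.201 m; Y = (N+h)·cosφ·sinλ = 154440.105 m; Z = (N(1−e²)+h)·sinφ = -6198414.025 m.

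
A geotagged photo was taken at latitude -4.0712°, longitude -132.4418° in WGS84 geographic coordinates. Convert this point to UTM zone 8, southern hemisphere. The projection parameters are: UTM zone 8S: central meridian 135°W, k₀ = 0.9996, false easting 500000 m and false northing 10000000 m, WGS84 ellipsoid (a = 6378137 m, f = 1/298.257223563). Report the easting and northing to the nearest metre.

E 784044 m, N 9549552 m

Zone 8 central meridian λ₀ = 6×8 − 183 = -135°; Δλ = +2.5582°.
Transverse Mercator on WGS84 with k₀ = 0.9996 gives E = 784044.149 m, N = 9549552.055 m.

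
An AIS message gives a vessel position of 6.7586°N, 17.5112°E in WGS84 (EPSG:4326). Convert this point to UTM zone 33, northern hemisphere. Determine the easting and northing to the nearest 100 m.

Zone 33 central meridian λ₀ = 6×33 − 183 = 15°; Δλ = +2.5112°.
Transverse Mercator on WGS84 with k₀ = 0.9996 gives E = 777591.720 m, N = 747779.329 m.

E 777600 m, N 747800 m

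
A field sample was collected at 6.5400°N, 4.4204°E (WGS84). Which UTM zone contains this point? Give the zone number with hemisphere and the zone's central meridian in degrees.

UTM zone = ⌊(λ + 180)/6⌋ + 1; 4.4204° ∈ [0°, 6°) → zone 31.
Hemisphere: N (φ ≥ 0).
Central meridian λ₀ = 6×31 − 183 = 3°.

Zone 31N, central meridian 3°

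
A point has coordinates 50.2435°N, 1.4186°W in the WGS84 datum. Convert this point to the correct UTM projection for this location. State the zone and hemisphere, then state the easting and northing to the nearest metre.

Longitude -1.4186° lies in the 6° band [-6°, 0°), giving zone 30; latitude is north of the equator, so 30N.
Zone 30 central meridian λ₀ = 6×30 − 183 = -3°; Δλ = +1.5814°.
Transverse Mercator on WGS84 with k₀ = 0.9996 gives E = 612758.268 m, N = 5566901.138 m.

Zone 30N: E 612758 m, N 5566901 m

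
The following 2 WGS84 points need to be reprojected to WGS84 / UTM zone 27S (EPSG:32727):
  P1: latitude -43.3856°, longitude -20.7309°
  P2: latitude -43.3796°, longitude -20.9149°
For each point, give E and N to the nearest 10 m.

UTM zone 27S: λ₀ = -21°, k₀ = 0.9996.
P1 (-43.3856°, -20.7309°) → (521796.245, 5196328.372) m.
P2 (-43.3796°, -20.9149°) → (506893.508, 5197026.350) m.

P1: E 521800 m, N 5196330 m; P2: E 506890 m, N 5197030 m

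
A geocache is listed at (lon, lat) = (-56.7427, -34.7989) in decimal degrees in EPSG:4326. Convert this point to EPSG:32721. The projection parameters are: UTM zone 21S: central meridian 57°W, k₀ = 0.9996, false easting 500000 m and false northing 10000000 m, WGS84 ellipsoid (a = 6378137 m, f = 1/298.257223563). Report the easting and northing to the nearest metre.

E 523536 m, N 6149228 m

Zone 21 central meridian λ₀ = 6×21 − 183 = -57°; Δλ = +0.2573°.
Transverse Mercator on WGS84 with k₀ = 0.9996 gives E = 523536.376 m, N = 6149227.631 m.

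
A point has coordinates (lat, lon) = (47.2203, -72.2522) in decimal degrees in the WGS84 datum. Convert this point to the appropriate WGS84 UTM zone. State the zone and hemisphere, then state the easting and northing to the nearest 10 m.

Zone 18N: E 708040 m, N 5233310 m

Longitude -72.2522° lies in the 6° band [-78°, -72°), giving zone 18; latitude is north of the equator, so 18N.
Zone 18 central meridian λ₀ = 6×18 − 183 = -75°; Δλ = +2.7478°.
Transverse Mercator on WGS84 with k₀ = 0.9996 gives E = 708036.774 m, N = 5233308.514 m.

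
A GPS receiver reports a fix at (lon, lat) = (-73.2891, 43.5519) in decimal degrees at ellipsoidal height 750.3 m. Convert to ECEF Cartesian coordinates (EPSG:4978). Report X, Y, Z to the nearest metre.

X 1331457 m, Y -4434910 m, Z 4372660 m

WGS84: a = 6378137 m, e² = 0.006694380; N(φ) = a/√(1−e²sin²φ) = 6388296.297 m.
X = (N+h)·cosφ·cosλ = 1331456.554 m; Y = (N+h)·cosφ·sinλ = -4434910.319 m; Z = (N(1−e²)+h)·sinφ = 4372659.618 m.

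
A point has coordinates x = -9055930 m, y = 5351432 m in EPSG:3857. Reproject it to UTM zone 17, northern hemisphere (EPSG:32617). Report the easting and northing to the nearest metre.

Web Mercator inverse (R = 6378137 m) → φ = 43.25870072°, λ = -81.35080331°.
UTM 17N forward: E = 471526.842 m, N = 4789603.457 m.

E 471527 m, N 4789603 m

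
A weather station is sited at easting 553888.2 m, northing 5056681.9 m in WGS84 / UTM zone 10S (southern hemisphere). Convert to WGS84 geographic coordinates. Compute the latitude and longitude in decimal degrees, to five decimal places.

Zone 10S: λ₀ = -123°, k₀ = 0.9996, false easting 500000 m, false northing 10000000 m.
Meridian distance M = (N − FN)/k₀ = -4945296.2 m.
Inverse transverse Mercator on WGS84 gives φ = -44.64120033°, λ = -122.32050000°.

lat -44.64120°, lon -122.32050°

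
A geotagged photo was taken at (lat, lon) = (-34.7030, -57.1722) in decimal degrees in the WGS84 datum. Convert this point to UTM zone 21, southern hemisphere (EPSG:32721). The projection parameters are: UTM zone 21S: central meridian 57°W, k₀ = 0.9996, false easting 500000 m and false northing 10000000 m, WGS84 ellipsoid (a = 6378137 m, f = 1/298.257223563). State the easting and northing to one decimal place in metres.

Zone 21 central meridian λ₀ = 6×21 − 183 = -57°; Δλ = -0.1722°.
Transverse Mercator on WGS84 with k₀ = 0.9996 gives E = 484229.891 m, N = 6159878.808 m.

E 484229.9 m, N 6159878.8 m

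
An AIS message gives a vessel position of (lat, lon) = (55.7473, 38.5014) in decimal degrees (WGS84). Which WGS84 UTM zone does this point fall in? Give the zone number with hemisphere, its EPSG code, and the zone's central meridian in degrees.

UTM zone = ⌊(λ + 180)/6⌋ + 1; 38.5014° ∈ [36°, 42°) → zone 37.
Hemisphere: N (φ ≥ 0).
Central meridian λ₀ = 6×37 − 183 = 39°.
EPSG code: 32637.

Zone 37N (EPSG:32637), central meridian 39°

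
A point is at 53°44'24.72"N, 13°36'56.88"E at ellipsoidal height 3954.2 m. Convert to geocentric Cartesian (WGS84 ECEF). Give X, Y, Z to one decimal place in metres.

WGS84: a = 6378137 m, e² = 0.006694380; N(φ) = a/√(1−e²sin²φ) = 6392063.273 m.
X = (N+h)·cosφ·cosλ = 3676594.609 m; Y = (N+h)·cosφ·sinλ = 890535.122 m; Z = (N(1−e²)+h)·sinφ = 5122882.656 m.

X 3676594.6 m, Y 890535.1 m, Z 5122882.7 m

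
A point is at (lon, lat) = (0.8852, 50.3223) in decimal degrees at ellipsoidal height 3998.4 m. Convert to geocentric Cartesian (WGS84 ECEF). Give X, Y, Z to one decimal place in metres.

WGS84: a = 6378137 m, e² = 0.006694380; N(φ) = a/√(1−e²sin²φ) = 6390820.894 m.
X = (N+h)·cosφ·cosλ = 4082402.216 m; Y = (N+h)·cosφ·sinλ = 63076.723 m; Z = (N(1−e²)+h)·sinφ = 4888833.053 m.

X 4082402.2 m, Y 63076.7 m, Z 4888833.1 m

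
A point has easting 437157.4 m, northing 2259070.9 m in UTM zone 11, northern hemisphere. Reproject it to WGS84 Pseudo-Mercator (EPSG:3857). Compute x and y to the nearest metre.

x -13091439 m, y 2323922 m

Unproject from UTM 11N (λ₀ = -117°) → φ = 20.42899983°, λ = -117.60239999°.
Web Mercator (R = 6378137 m): x = -13091439.283 m, y = 2323921.697 m.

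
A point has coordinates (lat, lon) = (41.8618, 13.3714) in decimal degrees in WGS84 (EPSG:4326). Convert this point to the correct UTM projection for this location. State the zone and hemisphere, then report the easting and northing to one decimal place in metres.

Zone 33N: E 364829.7 m, N 4635714.4 m

Longitude 13.3714° lies in the 6° band [12°, 18°), giving zone 33; latitude is north of the equator, so 33N.
Zone 33 central meridian λ₀ = 6×33 − 183 = 15°; Δλ = -1.6286°.
Transverse Mercator on WGS84 with k₀ = 0.9996 gives E = 364829.7499 m, N = 4635714.405 m.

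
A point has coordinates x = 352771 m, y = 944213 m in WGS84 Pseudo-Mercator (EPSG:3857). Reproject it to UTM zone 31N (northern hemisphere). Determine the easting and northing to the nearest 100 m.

Web Mercator inverse (R = 6378137 m) → φ = 8.45119705°, λ = 3.16899581°.
UTM 31N forward: E = 518602.178 m, N = 934182.969 m.

E 518600 m, N 934200 m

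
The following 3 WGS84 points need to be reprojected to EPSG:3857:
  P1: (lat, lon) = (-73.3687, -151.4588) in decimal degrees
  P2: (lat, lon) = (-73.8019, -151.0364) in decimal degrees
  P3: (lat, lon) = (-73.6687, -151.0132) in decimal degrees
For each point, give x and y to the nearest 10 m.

Web Mercator: x = R·λ, y = R·ln tan(π/4+φ/2), R = 6378137 m.
P1 (-73.3687°, -151.4588°) → (-16860316.492, -12265358.568) m.
P2 (-73.8019°, -151.0364°) → (-16813295.139, -12436018.464) m.
P3 (-73.6687°, -151.0132°) → (-16810712.527, -12383076.141) m.

P1: x -16860320 m, y -12265360 m; P2: x -16813300 m, y -12436020 m; P3: x -16810710 m, y -12383080 m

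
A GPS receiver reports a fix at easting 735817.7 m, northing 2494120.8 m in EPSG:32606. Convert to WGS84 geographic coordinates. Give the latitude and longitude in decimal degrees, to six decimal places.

lat 22.537400°, lon -144.707100°

Zone 6N: λ₀ = -147°, k₀ = 0.9996, false easting 500000 m.
Meridian distance M = (N − FN)/k₀ = 2495118.8 m.
Inverse transverse Mercator on WGS84 gives φ = 22.53740015°, λ = -144.70710043°.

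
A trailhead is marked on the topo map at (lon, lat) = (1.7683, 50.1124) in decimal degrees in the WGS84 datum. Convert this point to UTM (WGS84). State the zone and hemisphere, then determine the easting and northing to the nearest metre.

Longitude 1.7683° lies in the 6° band [0°, 6°), giving zone 31; latitude is north of the equator, so 31N.
Zone 31 central meridian λ₀ = 6×31 − 183 = 3°; Δλ = -1.2317°.
Transverse Mercator on WGS84 with k₀ = 0.9996 gives E = 411934.832 m, N = 5551854.335 m.

Zone 31N: E 411935 m, N 5551854 m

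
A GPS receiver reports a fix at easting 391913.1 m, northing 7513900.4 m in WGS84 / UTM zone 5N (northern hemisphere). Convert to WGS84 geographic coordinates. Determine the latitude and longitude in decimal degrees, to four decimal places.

lat 67.7202°, lon -155.5553°

Zone 5N: λ₀ = -153°, k₀ = 0.9996, false easting 500000 m.
Meridian distance M = (N − FN)/k₀ = 7516907.2 m.
Inverse transverse Mercator on WGS84 gives φ = 67.72019991°, λ = -155.55529948°.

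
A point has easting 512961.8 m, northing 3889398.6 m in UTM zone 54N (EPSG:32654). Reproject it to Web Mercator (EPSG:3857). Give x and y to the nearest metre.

Unproject from UTM 54N (λ₀ = 141°) → φ = 35.14739974°, λ = 141.14230015°.
Web Mercator (R = 6378137 m): x = 15711888.982 m, y = 4183930.265 m.

x 15711889 m, y 4183930 m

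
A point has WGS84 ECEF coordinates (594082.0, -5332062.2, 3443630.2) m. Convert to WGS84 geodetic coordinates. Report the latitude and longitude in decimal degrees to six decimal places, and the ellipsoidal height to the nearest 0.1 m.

λ = atan2(Y, X) = -83.64250040°; p = √(X²+Y²) = 5365055.5 m.
Bowring's method on WGS84 (a = 6378137 m, b = 6356752.314 m) gives φ = 32.86999986°, h = 3264.841 m.

lat 32.870000°, lon -83.642500°, h 3264.8 m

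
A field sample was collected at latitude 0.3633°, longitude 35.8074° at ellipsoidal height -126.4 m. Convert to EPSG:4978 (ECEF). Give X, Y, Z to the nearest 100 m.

X 5172400 m, Y 3731500 m, Z 40200 m

WGS84: a = 6378137 m, e² = 0.006694380; N(φ) = a/√(1−e²sin²φ) = 6378137.858 m.
X = (N+h)·cosφ·cosλ = 5172388.449 m; Y = (N+h)·cosφ·sinλ = 3731459.821 m; Z = (N(1−e²)+h)·sinφ = 40170.569 m.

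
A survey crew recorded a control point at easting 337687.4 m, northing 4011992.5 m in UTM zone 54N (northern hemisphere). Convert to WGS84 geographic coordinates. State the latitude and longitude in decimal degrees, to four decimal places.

lat 36.2392°, lon 139.1937°

Zone 54N: λ₀ = 141°, k₀ = 0.9996, false easting 500000 m.
Meridian distance M = (N − FN)/k₀ = 4013597.9 m.
Inverse transverse Mercator on WGS84 gives φ = 36.23919962°, λ = 139.19370050°.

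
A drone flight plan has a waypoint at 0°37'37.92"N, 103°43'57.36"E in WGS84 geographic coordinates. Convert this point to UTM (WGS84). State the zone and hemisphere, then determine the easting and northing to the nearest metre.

Zone 48N: E 358967 m, N 69342 m

Longitude 103.7326° lies in the 6° band [102°, 108°), giving zone 48; latitude is north of the equator, so 48N.
Zone 48 central meridian λ₀ = 6×48 − 183 = 105°; Δλ = -1.2674°.
Transverse Mercator on WGS84 with k₀ = 0.9996 gives E = 358966.928 m, N = 69341.550 m.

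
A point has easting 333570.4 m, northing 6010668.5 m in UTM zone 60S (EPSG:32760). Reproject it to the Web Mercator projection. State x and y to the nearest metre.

Unproject from UTM 60S (λ₀ = 177°) → φ = -36.03430034°, λ = 175.15269985°.
Web Mercator (R = 6378137 m): x = 19497909.358 m, y = -4305342.073 m.

x 19497909 m, y -4305342 m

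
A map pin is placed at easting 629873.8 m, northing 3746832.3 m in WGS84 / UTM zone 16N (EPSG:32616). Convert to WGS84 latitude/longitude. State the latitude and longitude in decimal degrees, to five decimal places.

Zone 16N: λ₀ = -87°, k₀ = 0.9996, false easting 500000 m.
Meridian distance M = (N − FN)/k₀ = 3748331.6 m.
Inverse transverse Mercator on WGS84 gives φ = 33.85380009°, λ = -85.59609977°.

lat 33.85380°, lon -85.59610°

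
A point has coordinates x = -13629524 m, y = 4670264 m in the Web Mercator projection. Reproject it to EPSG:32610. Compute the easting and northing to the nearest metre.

Web Mercator inverse (R = 6378137 m) → φ = 38.64020300°, λ = -122.43609724°.
UTM 10N forward: E = 549075.835 m, N = 4277001.560 m.

E 549076 m, N 4277002 m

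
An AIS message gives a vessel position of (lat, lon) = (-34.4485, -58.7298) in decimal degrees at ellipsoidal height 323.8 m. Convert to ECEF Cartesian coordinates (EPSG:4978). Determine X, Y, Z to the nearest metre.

X 2733210 m, Y -4500613 m, Z -3587765 m

WGS84: a = 6378137 m, e² = 0.006694380; N(φ) = a/√(1−e²sin²φ) = 6384979.134 m.
X = (N+h)·cosφ·cosλ = 2733210.345 m; Y = (N+h)·cosφ·sinλ = -4500612.802 m; Z = (N(1−e²)+h)·sinφ = -3587765.462 m.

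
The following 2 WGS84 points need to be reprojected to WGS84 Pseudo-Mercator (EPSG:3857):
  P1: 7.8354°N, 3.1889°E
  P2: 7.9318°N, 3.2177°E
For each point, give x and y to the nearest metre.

Web Mercator: x = R·λ, y = R·ln tan(π/4+φ/2), R = 6378137 m.
P1 (7.8354°, 3.1889°) → (354986.724, 874964.199) m.
P2 (7.9318°, 3.2177°) → (358192.726, 885797.790) m.

P1: x 354987 m, y 874964 m; P2: x 358193 m, y 885798 m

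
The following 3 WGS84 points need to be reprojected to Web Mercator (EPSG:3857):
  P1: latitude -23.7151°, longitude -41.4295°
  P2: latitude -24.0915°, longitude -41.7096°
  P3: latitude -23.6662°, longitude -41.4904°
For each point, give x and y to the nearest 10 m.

P1: x -4611910 m, y -2718730 m; P2: x -4643090 m, y -2764560 m; P3: x -4618690 m, y -2712790 m

Web Mercator: x = R·λ, y = R·ln tan(π/4+φ/2), R = 6378137 m.
P1 (-23.7151°, -41.4295°) → (-4611910.844, -2718730.034) m.
P2 (-24.0915°, -41.7096°) → (-4643091.433, -2764561.753) m.
P3 (-23.6662°, -41.4904°) → (-4618690.201, -2712785.559) m.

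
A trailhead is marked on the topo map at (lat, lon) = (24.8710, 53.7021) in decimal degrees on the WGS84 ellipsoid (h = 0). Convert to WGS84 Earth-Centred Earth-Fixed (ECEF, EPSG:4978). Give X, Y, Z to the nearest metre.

X 3427608 m, Y 4666481 m, Z 2666117 m

WGS84: a = 6378137 m, e² = 0.006694380; N(φ) = a/√(1−e²sin²φ) = 6381916.640 m.
X = (N+h)·cosφ·cosλ = 3427608.104 m; Y = (N+h)·cosφ·sinλ = 4666481.468 m; Z = (N(1−e²)+h)·sinφ = 2666116.919 m.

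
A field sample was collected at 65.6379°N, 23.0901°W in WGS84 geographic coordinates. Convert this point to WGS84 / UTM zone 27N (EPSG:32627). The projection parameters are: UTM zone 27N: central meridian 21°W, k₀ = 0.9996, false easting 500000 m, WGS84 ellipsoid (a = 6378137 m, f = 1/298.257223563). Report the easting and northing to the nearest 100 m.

Zone 27 central meridian λ₀ = 6×27 − 183 = -21°; Δλ = -2.0901°.
Transverse Mercator on WGS84 with k₀ = 0.9996 gives E = 403808.509 m, N = 7281148.815 m.

E 403800 m, N 7281100 m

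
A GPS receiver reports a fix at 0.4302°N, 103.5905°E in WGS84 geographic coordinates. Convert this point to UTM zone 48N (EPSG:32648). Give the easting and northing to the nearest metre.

E 343146 m, N 47565 m

Zone 48 central meridian λ₀ = 6×48 − 183 = 105°; Δλ = -1.4095°.
Transverse Mercator on WGS84 with k₀ = 0.9996 gives E = 343146.405 m, N = 47564.523 m.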